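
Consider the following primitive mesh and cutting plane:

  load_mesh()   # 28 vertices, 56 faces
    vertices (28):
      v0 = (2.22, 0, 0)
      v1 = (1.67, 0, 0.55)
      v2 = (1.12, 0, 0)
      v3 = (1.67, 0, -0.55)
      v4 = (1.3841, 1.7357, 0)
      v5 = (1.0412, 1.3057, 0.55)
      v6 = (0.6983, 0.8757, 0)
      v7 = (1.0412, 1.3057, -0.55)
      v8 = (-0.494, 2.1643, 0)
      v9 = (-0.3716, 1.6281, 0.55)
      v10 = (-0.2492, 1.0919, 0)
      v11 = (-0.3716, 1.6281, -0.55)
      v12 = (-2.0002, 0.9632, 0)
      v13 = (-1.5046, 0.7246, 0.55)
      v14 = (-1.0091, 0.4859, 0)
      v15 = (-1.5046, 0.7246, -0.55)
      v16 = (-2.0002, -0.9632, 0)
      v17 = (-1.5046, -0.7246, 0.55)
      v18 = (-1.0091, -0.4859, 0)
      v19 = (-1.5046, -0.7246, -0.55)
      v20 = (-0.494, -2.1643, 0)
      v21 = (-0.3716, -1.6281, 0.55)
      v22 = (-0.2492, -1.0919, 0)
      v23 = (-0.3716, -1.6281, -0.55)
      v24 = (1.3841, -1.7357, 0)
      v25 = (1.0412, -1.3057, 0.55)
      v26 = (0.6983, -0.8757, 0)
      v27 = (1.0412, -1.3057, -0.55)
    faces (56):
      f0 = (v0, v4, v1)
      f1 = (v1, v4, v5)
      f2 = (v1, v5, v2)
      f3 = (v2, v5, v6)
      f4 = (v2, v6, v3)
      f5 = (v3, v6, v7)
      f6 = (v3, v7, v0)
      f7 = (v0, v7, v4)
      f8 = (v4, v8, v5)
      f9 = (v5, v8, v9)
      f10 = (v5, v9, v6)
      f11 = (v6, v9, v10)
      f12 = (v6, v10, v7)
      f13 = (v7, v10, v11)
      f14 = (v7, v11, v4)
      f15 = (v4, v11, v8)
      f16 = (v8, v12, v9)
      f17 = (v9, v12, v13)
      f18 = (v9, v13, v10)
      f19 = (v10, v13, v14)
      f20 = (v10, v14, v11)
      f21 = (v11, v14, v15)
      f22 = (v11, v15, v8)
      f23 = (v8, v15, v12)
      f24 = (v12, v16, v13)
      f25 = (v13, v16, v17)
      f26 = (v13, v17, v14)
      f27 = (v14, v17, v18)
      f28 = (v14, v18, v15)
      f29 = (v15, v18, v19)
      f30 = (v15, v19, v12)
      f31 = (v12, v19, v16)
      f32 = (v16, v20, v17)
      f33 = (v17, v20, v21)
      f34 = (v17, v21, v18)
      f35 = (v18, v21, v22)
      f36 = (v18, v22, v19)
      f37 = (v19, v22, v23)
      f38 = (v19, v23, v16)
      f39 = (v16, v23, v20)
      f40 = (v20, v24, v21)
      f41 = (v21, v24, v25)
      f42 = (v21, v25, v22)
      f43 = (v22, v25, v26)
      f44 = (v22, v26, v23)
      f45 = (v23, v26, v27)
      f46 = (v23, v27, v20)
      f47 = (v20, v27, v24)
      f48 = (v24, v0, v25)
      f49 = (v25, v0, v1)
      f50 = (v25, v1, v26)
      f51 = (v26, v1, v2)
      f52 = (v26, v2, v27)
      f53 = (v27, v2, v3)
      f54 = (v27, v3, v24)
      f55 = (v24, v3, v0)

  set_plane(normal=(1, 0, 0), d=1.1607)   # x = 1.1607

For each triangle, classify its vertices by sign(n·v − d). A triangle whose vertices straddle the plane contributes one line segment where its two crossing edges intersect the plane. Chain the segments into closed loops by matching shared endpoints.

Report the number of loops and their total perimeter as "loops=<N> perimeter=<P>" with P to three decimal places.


Straddling triangles (18 of 56):
  (v1,v4,v5) [++-] → (1.1607, 1.45555, 0.358326)–(1.1607, 1.05756, 0.55)  len=0.4417
  (v1,v5,v2) [+--] → (1.1607, 1.05756, 0.55)–(1.1607, 0, 0.0407)  len=1.1738
  (v2,v6,v3) [--+] → (1.1607, 0.458983, -0.261727)–(1.1607, 0, -0.0407)  len=0.5094
  (v3,v6,v7) [+--] → (1.1607, 0.458983, -0.261727)–(1.1607, 1.05756, -0.55)  len=0.6644
  (v3,v7,v0) [+-+] → (1.1607, 1.05756, -0.55)–(1.1607, 1.17334, -0.494244)  len=0.1285
  (v0,v7,v4) [+-+] → (1.1607, 1.17334, -0.494244)–(1.1607, 1.45555, -0.358326)  len=0.3132
  (v4,v8,v5) [+--] → (1.1607, 1.78668, 0)–(1.1607, 1.45555, 0.358326)  len=0.4879
  (v7,v11,v4) [--+] → (1.1607, 1.72201, -0.0699835)–(1.1607, 1.45555, -0.358326)  len=0.3926
  (v4,v11,v8) [+--] → (1.1607, 1.72201, -0.0699835)–(1.1607, 1.78668, 0)  len=0.0953
  (v20,v24,v21) [-+-] → (1.1607, -1.78668, 0)–(1.1607, -1.72201, 0.0699835)  len=0.0953
  (v21,v24,v25) [-+-] → (1.1607, -1.72201, 0.0699835)–(1.1607, -1.45555, 0.358326)  len=0.3926
  (v20,v27,v24) [--+] → (1.1607, -1.45555, -0.358326)–(1.1607, -1.78668, 0)  len=0.4879
  (v24,v0,v25) [++-] → (1.1607, -1.17334, 0.494244)–(1.1607, -1.45555, 0.358326)  len=0.3132
  (v25,v0,v1) [-++] → (1.1607, -1.17334, 0.494244)–(1.1607, -1.05756, 0.55)  len=0.1285
  (v25,v1,v26) [-+-] → (1.1607, -1.05756, 0.55)–(1.1607, -0.458983, 0.261727)  len=0.6644
  (v26,v1,v2) [-+-] → (1.1607, -0.458983, 0.261727)–(1.1607, 0, 0.0407)  len=0.5094
  (v27,v2,v3) [--+] → (1.1607, 0, -0.0407)–(1.1607, -1.05756, -0.55)  len=1.1738
  (v27,v3,v24) [-++] → (1.1607, -1.05756, -0.55)–(1.1607, -1.45555, -0.358326)  len=0.4417

Chained into 1 loop(s):
  loop 1: 18 segments, perimeter = 8.4138
Total perimeter = 8.414

loops=1 perimeter=8.414


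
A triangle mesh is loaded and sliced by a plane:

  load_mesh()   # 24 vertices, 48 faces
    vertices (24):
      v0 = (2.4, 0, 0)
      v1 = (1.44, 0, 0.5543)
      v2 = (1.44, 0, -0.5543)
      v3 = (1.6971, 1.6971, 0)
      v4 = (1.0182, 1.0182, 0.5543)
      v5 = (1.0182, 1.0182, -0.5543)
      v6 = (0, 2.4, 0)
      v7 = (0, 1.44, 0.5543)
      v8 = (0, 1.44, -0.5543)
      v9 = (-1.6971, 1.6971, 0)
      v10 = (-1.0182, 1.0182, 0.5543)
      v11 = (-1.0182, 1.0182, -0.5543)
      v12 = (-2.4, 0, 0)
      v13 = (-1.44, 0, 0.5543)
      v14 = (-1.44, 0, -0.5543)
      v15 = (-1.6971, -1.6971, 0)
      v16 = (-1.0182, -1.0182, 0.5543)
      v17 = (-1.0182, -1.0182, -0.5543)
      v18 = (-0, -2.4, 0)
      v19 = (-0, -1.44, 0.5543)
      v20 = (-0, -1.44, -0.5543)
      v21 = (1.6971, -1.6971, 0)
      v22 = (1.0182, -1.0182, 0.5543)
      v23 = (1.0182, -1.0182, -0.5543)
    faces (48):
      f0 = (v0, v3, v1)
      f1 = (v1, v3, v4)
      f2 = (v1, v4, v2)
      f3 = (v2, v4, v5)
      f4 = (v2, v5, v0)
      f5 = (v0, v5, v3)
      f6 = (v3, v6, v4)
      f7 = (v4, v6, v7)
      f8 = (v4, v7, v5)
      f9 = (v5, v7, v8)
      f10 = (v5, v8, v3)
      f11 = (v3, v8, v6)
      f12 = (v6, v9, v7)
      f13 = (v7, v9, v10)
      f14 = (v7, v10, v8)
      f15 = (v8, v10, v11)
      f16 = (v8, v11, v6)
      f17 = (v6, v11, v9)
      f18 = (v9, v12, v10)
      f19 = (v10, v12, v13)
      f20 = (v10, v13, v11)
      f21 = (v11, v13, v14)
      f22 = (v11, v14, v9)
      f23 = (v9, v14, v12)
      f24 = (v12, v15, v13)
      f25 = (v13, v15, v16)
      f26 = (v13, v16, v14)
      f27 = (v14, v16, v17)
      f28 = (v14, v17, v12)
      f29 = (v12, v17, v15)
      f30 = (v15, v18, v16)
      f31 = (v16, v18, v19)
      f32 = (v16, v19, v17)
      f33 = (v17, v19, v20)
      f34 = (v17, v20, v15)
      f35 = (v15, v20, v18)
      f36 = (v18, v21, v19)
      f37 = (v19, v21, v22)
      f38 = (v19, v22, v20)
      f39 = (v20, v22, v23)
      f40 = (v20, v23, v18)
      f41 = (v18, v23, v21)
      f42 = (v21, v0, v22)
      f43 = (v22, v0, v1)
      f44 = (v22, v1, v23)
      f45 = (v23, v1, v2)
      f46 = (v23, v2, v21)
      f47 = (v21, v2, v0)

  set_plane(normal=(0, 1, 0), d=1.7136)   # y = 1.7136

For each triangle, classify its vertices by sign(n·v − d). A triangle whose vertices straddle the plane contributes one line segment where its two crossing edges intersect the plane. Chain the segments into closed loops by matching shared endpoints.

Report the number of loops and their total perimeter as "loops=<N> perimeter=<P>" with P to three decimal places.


Straddling triangles (6 of 48):
  (v3,v6,v4) [-+-] → (1.65726, 1.7136, 0)–(0.505784, 1.7136, 0.275345)  len=1.1839
  (v4,v6,v7) [-+-] → (0.505784, 1.7136, 0.275345)–(0, 1.7136, 0.396324)  len=0.5201
  (v3,v8,v6) [--+] → (0, 1.7136, -0.396324)–(1.65726, 1.7136, 0)  len=1.7040
  (v6,v9,v7) [+--] → (-1.65726, 1.7136, 0)–(0, 1.7136, 0.396324)  len=1.7040
  (v8,v11,v6) [--+] → (-0.505784, 1.7136, -0.275345)–(0, 1.7136, -0.396324)  len=0.5201
  (v6,v11,v9) [+--] → (-0.505784, 1.7136, -0.275345)–(-1.65726, 1.7136, 0)  len=1.1839

Chained into 1 loop(s):
  loop 1: 6 segments, perimeter = 6.8160
Total perimeter = 6.816

loops=1 perimeter=6.816


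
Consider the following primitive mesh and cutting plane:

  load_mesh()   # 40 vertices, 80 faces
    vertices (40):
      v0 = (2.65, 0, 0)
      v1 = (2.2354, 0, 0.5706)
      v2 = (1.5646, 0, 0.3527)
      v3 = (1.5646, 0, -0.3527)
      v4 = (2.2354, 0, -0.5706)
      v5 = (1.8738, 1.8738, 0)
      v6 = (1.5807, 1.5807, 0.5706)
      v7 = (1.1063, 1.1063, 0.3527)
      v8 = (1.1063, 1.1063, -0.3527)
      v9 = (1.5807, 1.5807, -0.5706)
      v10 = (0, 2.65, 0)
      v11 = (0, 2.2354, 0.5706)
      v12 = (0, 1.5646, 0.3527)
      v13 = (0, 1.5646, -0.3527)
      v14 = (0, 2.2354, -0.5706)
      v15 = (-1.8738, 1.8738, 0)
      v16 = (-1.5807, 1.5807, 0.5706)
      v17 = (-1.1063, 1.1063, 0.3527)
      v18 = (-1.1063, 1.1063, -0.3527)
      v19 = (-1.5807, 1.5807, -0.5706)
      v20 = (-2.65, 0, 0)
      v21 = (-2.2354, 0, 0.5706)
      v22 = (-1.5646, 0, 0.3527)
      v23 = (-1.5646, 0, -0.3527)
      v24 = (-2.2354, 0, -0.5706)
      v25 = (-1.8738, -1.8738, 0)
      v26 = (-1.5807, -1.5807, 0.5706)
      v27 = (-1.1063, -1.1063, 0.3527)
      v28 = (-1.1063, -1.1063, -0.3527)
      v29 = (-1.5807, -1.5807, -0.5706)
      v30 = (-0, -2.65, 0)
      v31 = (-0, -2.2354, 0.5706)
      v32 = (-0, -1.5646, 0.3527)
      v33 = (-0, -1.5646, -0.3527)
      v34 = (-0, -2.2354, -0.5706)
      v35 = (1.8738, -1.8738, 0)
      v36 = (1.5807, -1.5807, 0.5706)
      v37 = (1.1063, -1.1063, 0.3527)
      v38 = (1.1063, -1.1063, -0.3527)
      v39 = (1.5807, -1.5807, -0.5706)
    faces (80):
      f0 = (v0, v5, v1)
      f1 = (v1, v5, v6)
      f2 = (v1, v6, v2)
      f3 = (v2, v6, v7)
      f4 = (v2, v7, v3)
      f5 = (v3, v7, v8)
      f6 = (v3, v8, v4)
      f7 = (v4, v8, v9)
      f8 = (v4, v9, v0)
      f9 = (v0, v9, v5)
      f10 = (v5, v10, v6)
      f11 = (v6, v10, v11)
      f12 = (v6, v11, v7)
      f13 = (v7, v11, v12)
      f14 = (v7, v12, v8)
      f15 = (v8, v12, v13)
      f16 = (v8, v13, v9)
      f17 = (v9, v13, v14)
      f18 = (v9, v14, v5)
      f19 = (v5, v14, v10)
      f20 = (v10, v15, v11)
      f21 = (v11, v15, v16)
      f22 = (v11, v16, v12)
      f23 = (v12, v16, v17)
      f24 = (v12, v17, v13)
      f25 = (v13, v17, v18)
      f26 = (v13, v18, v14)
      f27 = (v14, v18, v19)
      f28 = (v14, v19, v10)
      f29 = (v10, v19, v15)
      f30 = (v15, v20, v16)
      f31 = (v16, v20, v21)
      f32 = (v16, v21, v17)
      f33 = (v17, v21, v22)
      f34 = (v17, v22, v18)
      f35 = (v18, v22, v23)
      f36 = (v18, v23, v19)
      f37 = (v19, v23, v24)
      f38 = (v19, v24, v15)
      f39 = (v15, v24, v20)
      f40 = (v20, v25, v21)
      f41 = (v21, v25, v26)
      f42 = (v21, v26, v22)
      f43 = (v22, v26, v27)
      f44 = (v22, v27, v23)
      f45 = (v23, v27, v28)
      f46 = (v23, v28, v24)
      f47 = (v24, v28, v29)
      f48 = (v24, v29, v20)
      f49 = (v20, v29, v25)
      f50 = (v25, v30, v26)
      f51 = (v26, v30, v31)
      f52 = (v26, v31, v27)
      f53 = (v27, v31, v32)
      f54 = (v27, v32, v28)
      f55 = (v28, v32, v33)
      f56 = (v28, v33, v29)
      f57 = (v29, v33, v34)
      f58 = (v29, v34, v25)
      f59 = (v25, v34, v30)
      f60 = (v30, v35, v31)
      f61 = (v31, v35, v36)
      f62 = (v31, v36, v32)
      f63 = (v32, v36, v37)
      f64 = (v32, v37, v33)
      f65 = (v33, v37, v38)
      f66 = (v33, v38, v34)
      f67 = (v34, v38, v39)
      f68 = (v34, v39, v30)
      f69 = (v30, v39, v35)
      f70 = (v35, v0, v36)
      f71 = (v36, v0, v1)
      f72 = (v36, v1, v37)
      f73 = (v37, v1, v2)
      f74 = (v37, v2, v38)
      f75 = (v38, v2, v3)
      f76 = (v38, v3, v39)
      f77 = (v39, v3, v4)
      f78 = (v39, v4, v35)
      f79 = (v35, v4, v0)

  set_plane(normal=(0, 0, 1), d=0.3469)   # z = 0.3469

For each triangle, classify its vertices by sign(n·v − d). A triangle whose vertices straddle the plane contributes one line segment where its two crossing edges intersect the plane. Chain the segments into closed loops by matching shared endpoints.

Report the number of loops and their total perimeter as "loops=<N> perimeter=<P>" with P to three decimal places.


loops=2 perimeter=24.262

Straddling triangles (32 of 80):
  (v0,v5,v1) [--+] → (2.09364, 0.734611, 0.3469)–(2.39794, 0, 0.3469)  len=0.7951
  (v1,v5,v6) [+-+] → (2.09364, 0.734611, 0.3469)–(1.69561, 1.69561, 0.3469)  len=1.0402
  (v2,v7,v3) [++-] → (1.11007, 1.0972, 0.3469)–(1.5646, 0, 0.3469)  len=1.1876
  (v3,v7,v8) [-+-] → (1.11007, 1.0972, 0.3469)–(1.1063, 1.1063, 0.3469)  len=0.0098
  (v5,v10,v6) [--+] → (0.960997, 1.99991, 0.3469)–(1.69561, 1.69561, 0.3469)  len=0.7951
  (v6,v10,v11) [+-+] → (0.960997, 1.99991, 0.3469)–(0, 2.39794, 0.3469)  len=1.0402
  (v7,v12,v8) [++-] → (0.00909631, 1.56083, 0.3469)–(1.1063, 1.1063, 0.3469)  len=1.1876
  (v8,v12,v13) [-+-] → (0.00909631, 1.56083, 0.3469)–(0, 1.5646, 0.3469)  len=0.0098
  (v10,v15,v11) [--+] → (-0.734611, 2.09364, 0.3469)–(0, 2.39794, 0.3469)  len=0.7951
  (v11,v15,v16) [+-+] → (-0.734611, 2.09364, 0.3469)–(-1.69561, 1.69561, 0.3469)  len=1.0402
  (v12,v17,v13) [++-] → (-1.0972, 1.11007, 0.3469)–(0, 1.5646, 0.3469)  len=1.1876
  (v13,v17,v18) [-+-] → (-1.0972, 1.11007, 0.3469)–(-1.1063, 1.1063, 0.3469)  len=0.0098
  (v15,v20,v16) [--+] → (-1.99991, 0.960997, 0.3469)–(-1.69561, 1.69561, 0.3469)  len=0.7951
  (v16,v20,v21) [+-+] → (-1.99991, 0.960997, 0.3469)–(-2.39794, 0, 0.3469)  len=1.0402
  (v17,v22,v18) [++-] → (-1.56083, 0.00909631, 0.3469)–(-1.1063, 1.1063, 0.3469)  len=1.1876
  (v18,v22,v23) [-+-] → (-1.56083, 0.00909631, 0.3469)–(-1.5646, 0, 0.3469)  len=0.0098
  (v20,v25,v21) [--+] → (-2.09364, -0.734611, 0.3469)–(-2.39794, 0, 0.3469)  len=0.7951
  (v21,v25,v26) [+-+] → (-2.09364, -0.734611, 0.3469)–(-1.69561, -1.69561, 0.3469)  len=1.0402
  (v22,v27,v23) [++-] → (-1.11007, -1.0972, 0.3469)–(-1.5646, 0, 0.3469)  len=1.1876
  (v23,v27,v28) [-+-] → (-1.11007, -1.0972, 0.3469)–(-1.1063, -1.1063, 0.3469)  len=0.0098
  (v25,v30,v26) [--+] → (-0.960997, -1.99991, 0.3469)–(-1.69561, -1.69561, 0.3469)  len=0.7951
  (v26,v30,v31) [+-+] → (-0.960997, -1.99991, 0.3469)–(0, -2.39794, 0.3469)  len=1.0402
  (v27,v32,v28) [++-] → (-0.00909631, -1.56083, 0.3469)–(-1.1063, -1.1063, 0.3469)  len=1.1876
  (v28,v32,v33) [-+-] → (-0.00909631, -1.56083, 0.3469)–(0, -1.5646, 0.3469)  len=0.0098
  (v30,v35,v31) [--+] → (0.734611, -2.09364, 0.3469)–(0, -2.39794, 0.3469)  len=0.7951
  (v31,v35,v36) [+-+] → (0.734611, -2.09364, 0.3469)–(1.69561, -1.69561, 0.3469)  len=1.0402
  (v32,v37,v33) [++-] → (1.0972, -1.11007, 0.3469)–(0, -1.5646, 0.3469)  len=1.1876
  (v33,v37,v38) [-+-] → (1.0972, -1.11007, 0.3469)–(1.1063, -1.1063, 0.3469)  len=0.0098
  (v35,v0,v36) [--+] → (1.99991, -0.960997, 0.3469)–(1.69561, -1.69561, 0.3469)  len=0.7951
  (v36,v0,v1) [+-+] → (1.99991, -0.960997, 0.3469)–(2.39794, 0, 0.3469)  len=1.0402
  (v37,v2,v38) [++-] → (1.56083, -0.00909631, 0.3469)–(1.1063, -1.1063, 0.3469)  len=1.1876
  (v38,v2,v3) [-+-] → (1.56083, -0.00909631, 0.3469)–(1.5646, 0, 0.3469)  len=0.0098

Chained into 2 loop(s):
  loop 1: 16 segments, perimeter = 14.6825
  loop 2: 16 segments, perimeter = 9.5798
Total perimeter = 24.262


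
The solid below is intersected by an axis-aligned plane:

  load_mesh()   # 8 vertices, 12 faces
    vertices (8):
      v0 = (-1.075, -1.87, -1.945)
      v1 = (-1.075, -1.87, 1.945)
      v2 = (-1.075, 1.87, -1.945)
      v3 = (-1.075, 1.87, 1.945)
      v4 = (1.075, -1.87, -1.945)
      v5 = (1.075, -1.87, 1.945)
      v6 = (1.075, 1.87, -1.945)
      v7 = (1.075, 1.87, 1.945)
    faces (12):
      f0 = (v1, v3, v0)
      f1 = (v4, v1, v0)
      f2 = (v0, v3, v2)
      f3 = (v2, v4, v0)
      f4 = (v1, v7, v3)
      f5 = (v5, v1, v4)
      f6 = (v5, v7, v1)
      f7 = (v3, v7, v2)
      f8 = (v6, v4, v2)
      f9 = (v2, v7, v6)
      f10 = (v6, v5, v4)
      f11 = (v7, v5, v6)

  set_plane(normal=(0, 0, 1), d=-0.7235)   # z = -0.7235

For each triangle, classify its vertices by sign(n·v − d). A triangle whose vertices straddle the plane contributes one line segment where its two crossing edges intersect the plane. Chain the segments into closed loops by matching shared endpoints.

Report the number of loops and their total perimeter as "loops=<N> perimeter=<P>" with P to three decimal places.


loops=1 perimeter=11.780

Straddling triangles (8 of 12):
  (v1,v3,v0) [++-] → (-1.075, -0.695602, -0.7235)–(-1.075, -1.87, -0.7235)  len=1.1744
  (v4,v1,v0) [-+-] → (0.399878, -1.87, -0.7235)–(-1.075, -1.87, -0.7235)  len=1.4749
  (v0,v3,v2) [-+-] → (-1.075, -0.695602, -0.7235)–(-1.075, 1.87, -0.7235)  len=2.5656
  (v5,v1,v4) [++-] → (0.399878, -1.87, -0.7235)–(1.075, -1.87, -0.7235)  len=0.6751
  (v3,v7,v2) [++-] → (-0.399878, 1.87, -0.7235)–(-1.075, 1.87, -0.7235)  len=0.6751
  (v2,v7,v6) [-+-] → (-0.399878, 1.87, -0.7235)–(1.075, 1.87, -0.7235)  len=1.4749
  (v6,v5,v4) [-+-] → (1.075, 0.695602, -0.7235)–(1.075, -1.87, -0.7235)  len=2.5656
  (v7,v5,v6) [++-] → (1.075, 0.695602, -0.7235)–(1.075, 1.87, -0.7235)  len=1.1744

Chained into 1 loop(s):
  loop 1: 8 segments, perimeter = 11.7800
Total perimeter = 11.780


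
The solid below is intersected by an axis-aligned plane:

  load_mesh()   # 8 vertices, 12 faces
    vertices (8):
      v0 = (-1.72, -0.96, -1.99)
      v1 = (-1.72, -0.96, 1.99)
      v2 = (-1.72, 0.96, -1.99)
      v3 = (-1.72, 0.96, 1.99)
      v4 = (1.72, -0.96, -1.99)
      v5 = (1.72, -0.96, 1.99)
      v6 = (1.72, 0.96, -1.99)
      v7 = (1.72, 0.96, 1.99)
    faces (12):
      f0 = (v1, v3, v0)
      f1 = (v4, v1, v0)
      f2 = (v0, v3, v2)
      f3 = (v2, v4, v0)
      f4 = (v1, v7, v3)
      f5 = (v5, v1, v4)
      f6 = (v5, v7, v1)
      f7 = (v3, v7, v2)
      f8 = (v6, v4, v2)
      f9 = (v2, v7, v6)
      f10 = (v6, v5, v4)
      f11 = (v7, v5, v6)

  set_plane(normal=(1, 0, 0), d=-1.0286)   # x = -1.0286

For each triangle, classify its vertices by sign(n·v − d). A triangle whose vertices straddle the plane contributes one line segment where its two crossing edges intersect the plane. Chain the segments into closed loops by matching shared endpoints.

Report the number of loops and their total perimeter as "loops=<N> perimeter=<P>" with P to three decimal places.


Straddling triangles (8 of 12):
  (v4,v1,v0) [+--] → (-1.0286, -0.96, 1.19007)–(-1.0286, -0.96, -1.99)  len=3.1801
  (v2,v4,v0) [-+-] → (-1.0286, 0.574102, -1.99)–(-1.0286, -0.96, -1.99)  len=1.5341
  (v1,v7,v3) [-+-] → (-1.0286, -0.574102, 1.99)–(-1.0286, 0.96, 1.99)  len=1.5341
  (v5,v1,v4) [+-+] → (-1.0286, -0.96, 1.99)–(-1.0286, -0.96, 1.19007)  len=0.7999
  (v5,v7,v1) [++-] → (-1.0286, -0.574102, 1.99)–(-1.0286, -0.96, 1.99)  len=0.3859
  (v3,v7,v2) [-+-] → (-1.0286, 0.96, 1.99)–(-1.0286, 0.96, -1.19007)  len=3.1801
  (v6,v4,v2) [++-] → (-1.0286, 0.574102, -1.99)–(-1.0286, 0.96, -1.99)  len=0.3859
  (v2,v7,v6) [-++] → (-1.0286, 0.96, -1.19007)–(-1.0286, 0.96, -1.99)  len=0.7999

Chained into 1 loop(s):
  loop 1: 8 segments, perimeter = 11.8000
Total perimeter = 11.800

loops=1 perimeter=11.800


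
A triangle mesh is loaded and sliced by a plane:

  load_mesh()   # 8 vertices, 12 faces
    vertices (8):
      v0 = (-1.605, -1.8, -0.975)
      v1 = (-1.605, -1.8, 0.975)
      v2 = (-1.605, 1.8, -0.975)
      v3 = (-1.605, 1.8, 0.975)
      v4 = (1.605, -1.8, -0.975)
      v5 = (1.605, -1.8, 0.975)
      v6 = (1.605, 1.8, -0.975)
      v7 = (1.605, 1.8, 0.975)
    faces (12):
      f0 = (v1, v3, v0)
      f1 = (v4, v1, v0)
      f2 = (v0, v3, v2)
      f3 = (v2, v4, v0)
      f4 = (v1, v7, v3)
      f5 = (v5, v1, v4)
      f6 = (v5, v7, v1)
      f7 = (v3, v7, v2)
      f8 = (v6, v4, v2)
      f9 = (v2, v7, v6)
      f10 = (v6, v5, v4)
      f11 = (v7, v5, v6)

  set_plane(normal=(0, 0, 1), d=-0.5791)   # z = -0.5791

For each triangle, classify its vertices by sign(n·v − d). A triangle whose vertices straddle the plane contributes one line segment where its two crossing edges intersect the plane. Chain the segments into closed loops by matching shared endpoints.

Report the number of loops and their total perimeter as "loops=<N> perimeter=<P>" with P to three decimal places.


Straddling triangles (8 of 12):
  (v1,v3,v0) [++-] → (-1.605, -1.06911, -0.5791)–(-1.605, -1.8, -0.5791)  len=0.7309
  (v4,v1,v0) [-+-] → (0.953288, -1.8, -0.5791)–(-1.605, -1.8, -0.5791)  len=2.5583
  (v0,v3,v2) [-+-] → (-1.605, -1.06911, -0.5791)–(-1.605, 1.8, -0.5791)  len=2.8691
  (v5,v1,v4) [++-] → (0.953288, -1.8, -0.5791)–(1.605, -1.8, -0.5791)  len=0.6517
  (v3,v7,v2) [++-] → (-0.953288, 1.8, -0.5791)–(-1.605, 1.8, -0.5791)  len=0.6517
  (v2,v7,v6) [-+-] → (-0.953288, 1.8, -0.5791)–(1.605, 1.8, -0.5791)  len=2.5583
  (v6,v5,v4) [-+-] → (1.605, 1.06911, -0.5791)–(1.605, -1.8, -0.5791)  len=2.8691
  (v7,v5,v6) [++-] → (1.605, 1.06911, -0.5791)–(1.605, 1.8, -0.5791)  len=0.7309

Chained into 1 loop(s):
  loop 1: 8 segments, perimeter = 13.6200
Total perimeter = 13.620

loops=1 perimeter=13.620


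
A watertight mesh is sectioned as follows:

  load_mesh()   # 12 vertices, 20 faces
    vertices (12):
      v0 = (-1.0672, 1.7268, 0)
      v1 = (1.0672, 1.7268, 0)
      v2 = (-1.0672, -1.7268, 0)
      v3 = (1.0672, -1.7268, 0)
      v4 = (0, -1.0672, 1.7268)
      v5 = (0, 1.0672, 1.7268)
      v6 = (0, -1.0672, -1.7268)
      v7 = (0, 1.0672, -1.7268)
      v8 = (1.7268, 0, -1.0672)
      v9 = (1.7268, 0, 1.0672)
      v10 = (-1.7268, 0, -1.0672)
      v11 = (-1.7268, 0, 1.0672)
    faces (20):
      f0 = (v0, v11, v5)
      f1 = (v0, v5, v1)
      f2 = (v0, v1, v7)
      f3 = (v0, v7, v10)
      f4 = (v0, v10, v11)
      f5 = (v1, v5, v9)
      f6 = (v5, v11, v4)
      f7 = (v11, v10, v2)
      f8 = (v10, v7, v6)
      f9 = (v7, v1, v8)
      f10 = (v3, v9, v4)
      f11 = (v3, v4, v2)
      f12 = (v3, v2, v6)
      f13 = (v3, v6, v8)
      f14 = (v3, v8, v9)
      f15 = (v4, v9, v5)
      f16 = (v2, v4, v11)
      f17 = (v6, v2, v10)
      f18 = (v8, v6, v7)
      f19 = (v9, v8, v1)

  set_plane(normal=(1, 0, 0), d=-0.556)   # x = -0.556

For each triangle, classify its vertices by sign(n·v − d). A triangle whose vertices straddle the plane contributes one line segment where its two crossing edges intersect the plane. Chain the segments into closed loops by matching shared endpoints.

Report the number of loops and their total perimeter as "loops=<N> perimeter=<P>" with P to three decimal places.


Straddling triangles (10 of 20):
  (v0,v11,v5) [--+] → (-0.556, 0.72358, 1.51442)–(-0.556, 1.41084, 0.827155)  len=0.9719
  (v0,v5,v1) [-++] → (-0.556, 1.41084, 0.827155)–(-0.556, 1.7268, 0)  len=0.8854
  (v0,v1,v7) [-++] → (-0.556, 1.7268, 0)–(-0.556, 1.41084, -0.827155)  len=0.8854
  (v0,v7,v10) [-+-] → (-0.556, 1.41084, -0.827155)–(-0.556, 0.72358, -1.51442)  len=0.9719
  (v5,v11,v4) [+-+] → (-0.556, 0.72358, 1.51442)–(-0.556, -0.72358, 1.51442)  len=1.4472
  (v10,v7,v6) [-++] → (-0.556, 0.72358, -1.51442)–(-0.556, -0.72358, -1.51442)  len=1.4472
  (v3,v4,v2) [++-] → (-0.556, -1.41084, 0.827155)–(-0.556, -1.7268, 0)  len=0.8854
  (v3,v2,v6) [+-+] → (-0.556, -1.7268, 0)–(-0.556, -1.41084, -0.827155)  len=0.8854
  (v2,v4,v11) [-+-] → (-0.556, -1.41084, 0.827155)–(-0.556, -0.72358, 1.51442)  len=0.9719
  (v6,v2,v10) [+--] → (-0.556, -1.41084, -0.827155)–(-0.556, -0.72358, -1.51442)  len=0.9719

Chained into 1 loop(s):
  loop 1: 10 segments, perimeter = 10.3239
Total perimeter = 10.324

loops=1 perimeter=10.324


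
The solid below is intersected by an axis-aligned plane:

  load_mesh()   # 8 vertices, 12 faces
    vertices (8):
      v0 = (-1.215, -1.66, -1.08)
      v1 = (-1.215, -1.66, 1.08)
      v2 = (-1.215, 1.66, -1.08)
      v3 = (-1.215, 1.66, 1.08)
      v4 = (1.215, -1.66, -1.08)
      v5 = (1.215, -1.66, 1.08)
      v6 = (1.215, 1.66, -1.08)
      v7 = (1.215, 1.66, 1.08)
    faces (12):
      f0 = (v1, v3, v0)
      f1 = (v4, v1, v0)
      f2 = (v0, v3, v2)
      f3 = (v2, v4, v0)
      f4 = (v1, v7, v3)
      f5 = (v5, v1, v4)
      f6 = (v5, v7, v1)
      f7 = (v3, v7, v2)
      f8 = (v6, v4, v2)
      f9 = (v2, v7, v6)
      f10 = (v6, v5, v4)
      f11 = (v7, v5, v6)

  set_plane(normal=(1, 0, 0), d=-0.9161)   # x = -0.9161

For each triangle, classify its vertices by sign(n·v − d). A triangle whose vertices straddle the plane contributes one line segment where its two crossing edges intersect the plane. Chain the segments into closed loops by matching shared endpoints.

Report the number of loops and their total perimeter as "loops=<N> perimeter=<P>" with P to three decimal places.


Straddling triangles (8 of 12):
  (v4,v1,v0) [+--] → (-0.9161, -1.66, 0.814311)–(-0.9161, -1.66, -1.08)  len=1.8943
  (v2,v4,v0) [-+-] → (-0.9161, 1.25163, -1.08)–(-0.9161, -1.66, -1.08)  len=2.9116
  (v1,v7,v3) [-+-] → (-0.9161, -1.25163, 1.08)–(-0.9161, 1.66, 1.08)  len=2.9116
  (v5,v1,v4) [+-+] → (-0.9161, -1.66, 1.08)–(-0.9161, -1.66, 0.814311)  len=0.2657
  (v5,v7,v1) [++-] → (-0.9161, -1.25163, 1.08)–(-0.9161, -1.66, 1.08)  len=0.4084
  (v3,v7,v2) [-+-] → (-0.9161, 1.66, 1.08)–(-0.9161, 1.66, -0.814311)  len=1.8943
  (v6,v4,v2) [++-] → (-0.9161, 1.25163, -1.08)–(-0.9161, 1.66, -1.08)  len=0.4084
  (v2,v7,v6) [-++] → (-0.9161, 1.66, -0.814311)–(-0.9161, 1.66, -1.08)  len=0.2657

Chained into 1 loop(s):
  loop 1: 8 segments, perimeter = 10.9600
Total perimeter = 10.960

loops=1 perimeter=10.960


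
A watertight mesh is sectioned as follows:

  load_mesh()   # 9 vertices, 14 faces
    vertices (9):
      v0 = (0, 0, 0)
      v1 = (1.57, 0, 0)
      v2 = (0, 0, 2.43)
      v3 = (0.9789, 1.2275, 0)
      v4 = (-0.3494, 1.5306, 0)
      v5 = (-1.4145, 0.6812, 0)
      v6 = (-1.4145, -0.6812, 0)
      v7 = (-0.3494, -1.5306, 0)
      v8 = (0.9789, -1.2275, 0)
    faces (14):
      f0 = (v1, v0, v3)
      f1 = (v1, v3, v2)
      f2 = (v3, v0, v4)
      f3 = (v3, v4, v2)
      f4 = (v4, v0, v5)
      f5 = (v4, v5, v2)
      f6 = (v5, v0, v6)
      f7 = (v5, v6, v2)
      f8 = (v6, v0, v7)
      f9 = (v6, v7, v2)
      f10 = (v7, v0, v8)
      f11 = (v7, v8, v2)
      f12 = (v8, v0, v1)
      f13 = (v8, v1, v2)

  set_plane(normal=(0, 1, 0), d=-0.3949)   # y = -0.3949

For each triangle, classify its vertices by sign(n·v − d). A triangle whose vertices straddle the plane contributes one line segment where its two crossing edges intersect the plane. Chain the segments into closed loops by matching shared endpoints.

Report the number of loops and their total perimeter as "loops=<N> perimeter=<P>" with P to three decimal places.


Straddling triangles (8 of 14):
  (v5,v0,v6) [++-] → (-0.820003, -0.3949, 0)–(-1.4145, -0.3949, 0)  len=0.5945
  (v5,v6,v2) [+-+] → (-1.4145, -0.3949, 0)–(-0.820003, -0.3949, 1.0213)  len=1.1817
  (v6,v0,v7) [-+-] → (-0.820003, -0.3949, 0)–(-0.0901464, -0.3949, 0)  len=0.7299
  (v6,v7,v2) [--+] → (-0.0901464, -0.3949, 1.80305)–(-0.820003, -0.3949, 1.0213)  len=1.0695
  (v7,v0,v8) [-+-] → (-0.0901464, -0.3949, 0)–(0.314923, -0.3949, 0)  len=0.4051
  (v7,v8,v2) [--+] → (0.314923, -0.3949, 1.64824)–(-0.0901464, -0.3949, 1.80305)  len=0.4336
  (v8,v0,v1) [-++] → (0.314923, -0.3949, 0)–(1.37984, -0.3949, 0)  len=1.0649
  (v8,v1,v2) [-++] → (1.37984, -0.3949, 0)–(0.314923, -0.3949, 1.64824)  len=1.9623

Chained into 1 loop(s):
  loop 1: 8 segments, perimeter = 7.4415
Total perimeter = 7.442

loops=1 perimeter=7.442


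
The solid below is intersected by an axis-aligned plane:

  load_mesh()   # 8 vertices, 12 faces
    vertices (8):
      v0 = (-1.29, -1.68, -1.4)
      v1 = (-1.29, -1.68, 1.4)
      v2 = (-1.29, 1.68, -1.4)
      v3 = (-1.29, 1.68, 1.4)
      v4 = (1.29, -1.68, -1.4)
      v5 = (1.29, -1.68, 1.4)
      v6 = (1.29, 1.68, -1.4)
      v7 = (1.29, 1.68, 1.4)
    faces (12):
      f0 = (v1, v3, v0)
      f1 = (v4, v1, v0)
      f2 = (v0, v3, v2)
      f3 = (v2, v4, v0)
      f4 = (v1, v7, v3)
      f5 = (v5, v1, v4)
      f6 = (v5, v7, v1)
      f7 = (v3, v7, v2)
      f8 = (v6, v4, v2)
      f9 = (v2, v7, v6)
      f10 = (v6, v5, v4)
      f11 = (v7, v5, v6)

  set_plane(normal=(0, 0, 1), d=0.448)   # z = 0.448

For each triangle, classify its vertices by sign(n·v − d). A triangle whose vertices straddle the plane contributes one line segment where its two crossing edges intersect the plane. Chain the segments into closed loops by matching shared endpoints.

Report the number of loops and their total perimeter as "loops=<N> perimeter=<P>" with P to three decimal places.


loops=1 perimeter=11.880

Straddling triangles (8 of 12):
  (v1,v3,v0) [++-] → (-1.29, 0.5376, 0.448)–(-1.29, -1.68, 0.448)  len=2.2176
  (v4,v1,v0) [-+-] → (-0.4128, -1.68, 0.448)–(-1.29, -1.68, 0.448)  len=0.8772
  (v0,v3,v2) [-+-] → (-1.29, 0.5376, 0.448)–(-1.29, 1.68, 0.448)  len=1.1424
  (v5,v1,v4) [++-] → (-0.4128, -1.68, 0.448)–(1.29, -1.68, 0.448)  len=1.7028
  (v3,v7,v2) [++-] → (0.4128, 1.68, 0.448)–(-1.29, 1.68, 0.448)  len=1.7028
  (v2,v7,v6) [-+-] → (0.4128, 1.68, 0.448)–(1.29, 1.68, 0.448)  len=0.8772
  (v6,v5,v4) [-+-] → (1.29, -0.5376, 0.448)–(1.29, -1.68, 0.448)  len=1.1424
  (v7,v5,v6) [++-] → (1.29, -0.5376, 0.448)–(1.29, 1.68, 0.448)  len=2.2176

Chained into 1 loop(s):
  loop 1: 8 segments, perimeter = 11.8800
Total perimeter = 11.880


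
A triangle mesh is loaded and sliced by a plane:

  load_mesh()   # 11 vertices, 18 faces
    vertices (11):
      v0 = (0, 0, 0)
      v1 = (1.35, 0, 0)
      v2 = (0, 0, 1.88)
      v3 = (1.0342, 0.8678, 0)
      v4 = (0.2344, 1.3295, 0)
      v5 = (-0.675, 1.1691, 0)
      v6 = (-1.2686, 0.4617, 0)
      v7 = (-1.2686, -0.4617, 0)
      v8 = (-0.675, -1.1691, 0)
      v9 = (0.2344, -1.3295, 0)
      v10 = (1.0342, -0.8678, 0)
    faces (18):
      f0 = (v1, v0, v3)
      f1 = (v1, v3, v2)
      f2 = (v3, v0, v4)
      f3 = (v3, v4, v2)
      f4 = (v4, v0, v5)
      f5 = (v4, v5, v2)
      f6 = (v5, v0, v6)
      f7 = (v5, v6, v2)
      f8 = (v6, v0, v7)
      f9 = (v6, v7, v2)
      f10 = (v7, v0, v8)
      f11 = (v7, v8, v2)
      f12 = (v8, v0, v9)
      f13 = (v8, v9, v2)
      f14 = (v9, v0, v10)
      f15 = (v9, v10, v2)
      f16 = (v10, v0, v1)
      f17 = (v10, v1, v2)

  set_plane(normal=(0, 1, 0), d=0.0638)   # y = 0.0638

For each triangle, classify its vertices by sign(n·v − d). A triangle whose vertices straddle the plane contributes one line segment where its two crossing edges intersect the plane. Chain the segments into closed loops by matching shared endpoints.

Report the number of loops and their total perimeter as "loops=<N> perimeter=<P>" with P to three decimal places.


loops=1 perimeter=7.034

Straddling triangles (10 of 18):
  (v1,v0,v3) [--+] → (0.0760336, 0.0638, 0)–(1.32678, 0.0638, 0)  len=1.2507
  (v1,v3,v2) [-+-] → (1.32678, 0.0638, 0)–(0.0760336, 0.0638, 1.74178)  len=2.1443
  (v3,v0,v4) [+-+] → (0.0760336, 0.0638, 0)–(0.0112484, 0.0638, 0)  len=0.0648
  (v3,v4,v2) [++-] → (0.0112484, 0.0638, 1.78978)–(0.0760336, 0.0638, 1.74178)  len=0.0806
  (v4,v0,v5) [+-+] → (0.0112484, 0.0638, 0)–(-0.036836, 0.0638, 0)  len=0.0481
  (v4,v5,v2) [++-] → (-0.036836, 0.0638, 1.7774)–(0.0112484, 0.0638, 1.78978)  len=0.0497
  (v5,v0,v6) [+-+] → (-0.036836, 0.0638, 0)–(-0.175301, 0.0638, 0)  len=0.1385
  (v5,v6,v2) [++-] → (-0.175301, 0.0638, 1.62021)–(-0.036836, 0.0638, 1.7774)  len=0.2095
  (v6,v0,v7) [+--] → (-0.175301, 0.0638, 0)–(-1.2686, 0.0638, 0)  len=1.0933
  (v6,v7,v2) [+--] → (-1.2686, 0.0638, 0)–(-0.175301, 0.0638, 1.62021)  len=1.9546

Chained into 1 loop(s):
  loop 1: 10 segments, perimeter = 7.0341
Total perimeter = 7.034


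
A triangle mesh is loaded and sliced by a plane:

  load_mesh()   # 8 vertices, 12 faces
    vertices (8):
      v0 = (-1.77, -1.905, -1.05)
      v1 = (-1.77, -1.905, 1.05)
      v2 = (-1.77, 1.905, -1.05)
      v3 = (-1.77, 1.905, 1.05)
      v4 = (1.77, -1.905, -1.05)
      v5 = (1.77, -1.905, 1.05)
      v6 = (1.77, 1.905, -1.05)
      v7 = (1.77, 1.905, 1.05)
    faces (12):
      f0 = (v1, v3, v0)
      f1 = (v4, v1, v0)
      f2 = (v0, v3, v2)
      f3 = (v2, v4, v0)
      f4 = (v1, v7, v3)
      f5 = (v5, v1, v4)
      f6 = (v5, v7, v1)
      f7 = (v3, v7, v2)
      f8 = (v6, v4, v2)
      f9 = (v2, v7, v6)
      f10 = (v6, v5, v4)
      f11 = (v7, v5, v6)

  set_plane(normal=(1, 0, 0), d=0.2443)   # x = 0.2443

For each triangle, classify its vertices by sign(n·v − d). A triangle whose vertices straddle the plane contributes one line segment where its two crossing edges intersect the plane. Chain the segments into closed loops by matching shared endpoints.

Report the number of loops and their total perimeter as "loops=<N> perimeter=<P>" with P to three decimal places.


loops=1 perimeter=11.820

Straddling triangles (8 of 12):
  (v4,v1,v0) [+--] → (0.2443, -1.905, -0.144924)–(0.2443, -1.905, -1.05)  len=0.9051
  (v2,v4,v0) [-+-] → (0.2443, -0.262933, -1.05)–(0.2443, -1.905, -1.05)  len=1.6421
  (v1,v7,v3) [-+-] → (0.2443, 0.262933, 1.05)–(0.2443, 1.905, 1.05)  len=1.6421
  (v5,v1,v4) [+-+] → (0.2443, -1.905, 1.05)–(0.2443, -1.905, -0.144924)  len=1.1949
  (v5,v7,v1) [++-] → (0.2443, 0.262933, 1.05)–(0.2443, -1.905, 1.05)  len=2.1679
  (v3,v7,v2) [-+-] → (0.2443, 1.905, 1.05)–(0.2443, 1.905, 0.144924)  len=0.9051
  (v6,v4,v2) [++-] → (0.2443, -0.262933, -1.05)–(0.2443, 1.905, -1.05)  len=2.1679
  (v2,v7,v6) [-++] → (0.2443, 1.905, 0.144924)–(0.2443, 1.905, -1.05)  len=1.1949

Chained into 1 loop(s):
  loop 1: 8 segments, perimeter = 11.8200
Total perimeter = 11.820


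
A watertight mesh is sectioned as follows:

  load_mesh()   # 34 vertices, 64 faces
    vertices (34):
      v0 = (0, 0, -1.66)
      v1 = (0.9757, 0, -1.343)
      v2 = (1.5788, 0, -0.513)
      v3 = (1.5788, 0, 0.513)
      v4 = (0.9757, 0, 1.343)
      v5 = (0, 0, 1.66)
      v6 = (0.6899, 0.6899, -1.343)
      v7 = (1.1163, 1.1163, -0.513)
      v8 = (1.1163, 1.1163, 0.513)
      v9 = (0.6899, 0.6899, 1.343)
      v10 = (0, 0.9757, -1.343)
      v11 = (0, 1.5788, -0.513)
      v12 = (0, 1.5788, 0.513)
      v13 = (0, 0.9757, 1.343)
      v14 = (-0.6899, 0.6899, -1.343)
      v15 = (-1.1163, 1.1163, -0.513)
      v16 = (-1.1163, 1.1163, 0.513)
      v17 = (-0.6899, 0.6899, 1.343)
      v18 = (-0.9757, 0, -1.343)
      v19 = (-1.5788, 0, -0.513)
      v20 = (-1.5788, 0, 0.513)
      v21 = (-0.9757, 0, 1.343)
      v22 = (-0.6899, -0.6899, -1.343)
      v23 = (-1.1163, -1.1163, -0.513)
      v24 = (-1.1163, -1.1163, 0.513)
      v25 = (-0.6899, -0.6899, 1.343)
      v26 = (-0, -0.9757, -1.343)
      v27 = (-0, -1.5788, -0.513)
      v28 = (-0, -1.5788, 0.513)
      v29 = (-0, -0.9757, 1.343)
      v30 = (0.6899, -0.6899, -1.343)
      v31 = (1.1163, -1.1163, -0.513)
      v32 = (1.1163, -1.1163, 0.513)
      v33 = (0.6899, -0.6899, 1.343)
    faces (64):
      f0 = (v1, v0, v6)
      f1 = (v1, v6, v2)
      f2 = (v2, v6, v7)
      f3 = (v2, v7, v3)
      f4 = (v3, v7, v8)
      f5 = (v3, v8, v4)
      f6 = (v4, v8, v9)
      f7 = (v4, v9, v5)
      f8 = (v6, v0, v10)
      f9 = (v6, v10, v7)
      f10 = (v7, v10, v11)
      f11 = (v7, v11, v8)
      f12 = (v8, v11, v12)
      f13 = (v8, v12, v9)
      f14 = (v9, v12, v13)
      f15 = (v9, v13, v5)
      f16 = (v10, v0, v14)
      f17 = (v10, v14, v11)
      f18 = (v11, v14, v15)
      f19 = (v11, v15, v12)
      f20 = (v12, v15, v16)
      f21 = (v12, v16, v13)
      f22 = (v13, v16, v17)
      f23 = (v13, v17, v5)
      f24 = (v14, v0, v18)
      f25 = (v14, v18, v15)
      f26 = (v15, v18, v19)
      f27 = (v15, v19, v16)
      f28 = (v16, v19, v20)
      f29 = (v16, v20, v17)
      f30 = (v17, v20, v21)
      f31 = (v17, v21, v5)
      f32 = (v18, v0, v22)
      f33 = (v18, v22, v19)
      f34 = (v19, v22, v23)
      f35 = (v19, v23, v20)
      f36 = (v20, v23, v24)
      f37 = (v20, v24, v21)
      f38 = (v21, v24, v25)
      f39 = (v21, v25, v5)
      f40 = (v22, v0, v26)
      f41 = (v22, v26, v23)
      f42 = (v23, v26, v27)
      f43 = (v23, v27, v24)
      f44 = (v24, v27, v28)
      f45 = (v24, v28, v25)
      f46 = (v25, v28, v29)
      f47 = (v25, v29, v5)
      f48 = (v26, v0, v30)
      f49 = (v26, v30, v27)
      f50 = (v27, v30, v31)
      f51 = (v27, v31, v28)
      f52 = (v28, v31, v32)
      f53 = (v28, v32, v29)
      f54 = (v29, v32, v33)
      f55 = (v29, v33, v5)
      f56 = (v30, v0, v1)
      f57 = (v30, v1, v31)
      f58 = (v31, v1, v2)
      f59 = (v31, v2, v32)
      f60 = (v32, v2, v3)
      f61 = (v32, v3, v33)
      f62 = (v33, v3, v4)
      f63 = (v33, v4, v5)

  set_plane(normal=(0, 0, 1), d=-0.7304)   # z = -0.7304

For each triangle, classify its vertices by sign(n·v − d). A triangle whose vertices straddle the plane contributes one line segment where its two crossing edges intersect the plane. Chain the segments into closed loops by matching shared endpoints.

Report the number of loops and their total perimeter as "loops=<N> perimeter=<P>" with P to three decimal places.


loops=1 perimeter=8.699

Straddling triangles (16 of 64):
  (v1,v6,v2) [--+] → (1.34597, 0.180704, -0.7304)–(1.42083, 0, -0.7304)  len=0.1956
  (v2,v6,v7) [+-+] → (1.34597, 0.180704, -0.7304)–(1.00461, 1.00461, -0.7304)  len=0.8918
  (v6,v10,v7) [--+] → (0.82391, 1.07947, -0.7304)–(1.00461, 1.00461, -0.7304)  len=0.1956
  (v7,v10,v11) [+-+] → (0.82391, 1.07947, -0.7304)–(0, 1.42083, -0.7304)  len=0.8918
  (v10,v14,v11) [--+] → (-0.180704, 1.34597, -0.7304)–(0, 1.42083, -0.7304)  len=0.1956
  (v11,v14,v15) [+-+] → (-0.180704, 1.34597, -0.7304)–(-1.00461, 1.00461, -0.7304)  len=0.8918
  (v14,v18,v15) [--+] → (-1.07947, 0.82391, -0.7304)–(-1.00461, 1.00461, -0.7304)  len=0.1956
  (v15,v18,v19) [+-+] → (-1.07947, 0.82391, -0.7304)–(-1.42083, 0, -0.7304)  len=0.8918
  (v18,v22,v19) [--+] → (-1.34597, -0.180704, -0.7304)–(-1.42083, 0, -0.7304)  len=0.1956
  (v19,v22,v23) [+-+] → (-1.34597, -0.180704, -0.7304)–(-1.00461, -1.00461, -0.7304)  len=0.8918
  (v22,v26,v23) [--+] → (-0.82391, -1.07947, -0.7304)–(-1.00461, -1.00461, -0.7304)  len=0.1956
  (v23,v26,v27) [+-+] → (-0.82391, -1.07947, -0.7304)–(0, -1.42083, -0.7304)  len=0.8918
  (v26,v30,v27) [--+] → (0.180704, -1.34597, -0.7304)–(0, -1.42083, -0.7304)  len=0.1956
  (v27,v30,v31) [+-+] → (0.180704, -1.34597, -0.7304)–(1.00461, -1.00461, -0.7304)  len=0.8918
  (v30,v1,v31) [--+] → (1.07947, -0.82391, -0.7304)–(1.00461, -1.00461, -0.7304)  len=0.1956
  (v31,v1,v2) [+-+] → (1.07947, -0.82391, -0.7304)–(1.42083, 0, -0.7304)  len=0.8918

Chained into 1 loop(s):
  loop 1: 16 segments, perimeter = 8.6994
Total perimeter = 8.699


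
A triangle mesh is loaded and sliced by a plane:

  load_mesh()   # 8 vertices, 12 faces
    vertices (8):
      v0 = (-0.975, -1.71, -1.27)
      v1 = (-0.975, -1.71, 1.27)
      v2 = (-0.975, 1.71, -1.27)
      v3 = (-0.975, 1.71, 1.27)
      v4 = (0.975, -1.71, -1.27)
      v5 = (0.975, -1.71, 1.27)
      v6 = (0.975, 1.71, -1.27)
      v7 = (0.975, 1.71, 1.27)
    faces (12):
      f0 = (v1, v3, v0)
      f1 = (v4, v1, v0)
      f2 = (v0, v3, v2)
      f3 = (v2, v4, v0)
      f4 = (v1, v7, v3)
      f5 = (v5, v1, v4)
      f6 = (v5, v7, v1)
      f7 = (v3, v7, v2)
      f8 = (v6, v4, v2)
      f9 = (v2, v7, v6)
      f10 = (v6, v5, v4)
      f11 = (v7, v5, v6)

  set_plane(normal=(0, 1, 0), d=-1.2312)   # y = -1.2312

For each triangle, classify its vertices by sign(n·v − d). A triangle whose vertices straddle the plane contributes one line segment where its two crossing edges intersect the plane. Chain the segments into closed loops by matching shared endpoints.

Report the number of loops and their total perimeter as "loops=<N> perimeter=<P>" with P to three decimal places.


loops=1 perimeter=8.980

Straddling triangles (8 of 12):
  (v1,v3,v0) [-+-] → (-0.975, -1.2312, 1.27)–(-0.975, -1.2312, -0.9144)  len=2.1844
  (v0,v3,v2) [-++] → (-0.975, -1.2312, -0.9144)–(-0.975, -1.2312, -1.27)  len=0.3556
  (v2,v4,v0) [+--] → (0.702, -1.2312, -1.27)–(-0.975, -1.2312, -1.27)  len=1.6770
  (v1,v7,v3) [-++] → (-0.702, -1.2312, 1.27)–(-0.975, -1.2312, 1.27)  len=0.2730
  (v5,v7,v1) [-+-] → (0.975, -1.2312, 1.27)–(-0.702, -1.2312, 1.27)  len=1.6770
  (v6,v4,v2) [+-+] → (0.975, -1.2312, -1.27)–(0.702, -1.2312, -1.27)  len=0.2730
  (v6,v5,v4) [+--] → (0.975, -1.2312, 0.9144)–(0.975, -1.2312, -1.27)  len=2.1844
  (v7,v5,v6) [+-+] → (0.975, -1.2312, 1.27)–(0.975, -1.2312, 0.9144)  len=0.3556

Chained into 1 loop(s):
  loop 1: 8 segments, perimeter = 8.9800
Total perimeter = 8.980
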